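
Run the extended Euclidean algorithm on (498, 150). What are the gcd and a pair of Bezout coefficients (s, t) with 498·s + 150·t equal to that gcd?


Euclidean algorithm on (498, 150) — divide until remainder is 0:
  498 = 3 · 150 + 48
  150 = 3 · 48 + 6
  48 = 8 · 6 + 0
gcd(498, 150) = 6.
Track Bezout coefficients alongside the remainders: start with r₀ = 498 = a·1 + b·0 (s = 1, t = 0) and r₁ = 150 = a·0 + b·1 (s = 0, t = 1); each new remainder r_{k+1} = r_{k-1} − q_k·r_k inherits s_{k+1} = s_{k-1} − q_k·s_k, t_{k+1} = t_{k-1} − q_k·t_k, so r_k = a·s_k + b·t_k at every step:
  q = 3: r = 48, s = 1 − 3·0 = 1, t = 0 − 3·1 = -3  (check: 498·1 + 150·(-3) = 48)
  q = 3: r = 6, s = 0 − 3·1 = -3, t = 1 − 3·(-3) = 10  (check: 498·(-3) + 150·10 = 6)
The row with r = 6 (the gcd) gives the Bezout coefficients s = -3, t = 10.
Result: 498 · (-3) + 150 · (10) = 6.

gcd(498, 150) = 6; s = -3, t = 10 (check: 498·(-3) + 150·10 = 6).


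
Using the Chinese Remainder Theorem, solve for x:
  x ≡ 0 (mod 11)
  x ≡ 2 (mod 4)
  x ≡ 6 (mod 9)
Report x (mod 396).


Moduli 11, 4, 9 are pairwise coprime; by CRT there is a unique solution modulo M = 11 · 4 · 9 = 396.
Solve pairwise, accumulating the modulus:
  Start with x ≡ 0 (mod 11).
  Combine with x ≡ 2 (mod 4): since gcd(11, 4) = 1, we get a unique residue mod 44.
    Write x = 0 + 11·t and substitute into x ≡ 2 (mod 4): 11·t ≡ 2 − 0 = 2 (mod 4).
    Reduce coefficients mod 4: 3·t ≡ 2 (mod 4).
    The inverse of 3 mod 4 is 3 (since 3·3 = 9 = 2·4 + 1), so t ≡ 3·2 = 6 ≡ 2 (mod 4).
    Then x = 0 + 11·2 = 22, valid modulo lcm(11, 4) = 44: x ≡ 22 (mod 44).
  Combine with x ≡ 6 (mod 9): since gcd(44, 9) = 1, we get a unique residue mod 396.
    Write x = 22 + 44·t and substitute into x ≡ 6 (mod 9): 44·t ≡ 6 − 22 = -16 (mod 9).
    Reduce coefficients mod 9: 8·t ≡ 2 (mod 9).
    The inverse of 8 mod 9 is 8 (since 8·8 = 64 = 7·9 + 1), so t ≡ 8·2 = 16 ≡ 7 (mod 9).
    Then x = 22 + 44·7 = 330, valid modulo lcm(44, 9) = 396: x ≡ 330 (mod 396).
Verify: 330 mod 11 = 0 ✓, 330 mod 4 = 2 ✓, 330 mod 9 = 6 ✓.

x ≡ 330 (mod 396).


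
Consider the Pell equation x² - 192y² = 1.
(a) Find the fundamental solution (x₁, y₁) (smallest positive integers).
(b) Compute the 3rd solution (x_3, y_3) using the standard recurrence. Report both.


Step 1: Find the fundamental solution (x₁, y₁) of x² - 192y² = 1.
  Expand √192 as a continued fraction. a₀ = ⌊√192⌋ = 13; iterate m_{k+1} = d_k·a_k − m_k, d_{k+1} = (192 − m_{k+1}²)/d_k, a_{k+1} = ⌊(a₀ + m_{k+1})/d_{k+1}⌋ (starting m₀ = 0, d₀ = 1), with convergents p_k = a_k·p_{k-1} + p_{k-2}, q_k = a_k·q_{k-1} + q_{k-2} (p₋₁ = 1, q₋₁ = 0):
  k = 0: a₀ = 13; p₀/q₀ = 13/1; p₀² − 192·q₀² = 169 − 192 = -23.
  k = 1: m = 13, d = 23, a = ⌊(13 + 13)/23⌋ = 1; p/q = (1·13 + 1)/(1·1 + 0) = 14/1; p² − 192·q² = 196 − 192 = 4.
  k = 2: m = 10, d = 4, a = ⌊(13 + 10)/4⌋ = 5; p/q = (5·14 + 13)/(5·1 + 1) = 83/6; p² − 192·q² = 6889 − 6912 = -23.
  k = 3: m = 10, d = 23, a = ⌊(13 + 10)/23⌋ = 1; p/q = (1·83 + 14)/(1·6 + 1) = 97/7; p² − 192·q² = 9409 − 9408 = 1.
  The first convergent with p² − 192·q² = 1 gives the fundamental solution (x₁, y₁) = (97, 7).
Step 2: Apply the recurrence (x_{n+1}, y_{n+1}) = (x₁x_n + 192y₁y_n, x₁y_n + y₁x_n) repeatedly.
  From (x_1, y_1) = (97, 7): x_2 = 97·97 + 192·7·7 = 18817; y_2 = 97·7 + 7·97 = 1358.
  From (x_2, y_2) = (18817, 1358): x_3 = 97·18817 + 192·7·1358 = 3650401; y_3 = 97·1358 + 7·18817 = 263445.
Step 3: Verify x_3² - 192·y_3² = 13325427460801 - 13325427460800 = 1 (should be 1). ✓

(x_1, y_1) = (97, 7); (x_3, y_3) = (3650401, 263445).


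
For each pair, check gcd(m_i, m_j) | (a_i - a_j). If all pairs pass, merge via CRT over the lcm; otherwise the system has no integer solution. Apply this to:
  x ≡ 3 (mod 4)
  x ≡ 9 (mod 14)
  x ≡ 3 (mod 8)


Moduli 4, 14, 8 are not pairwise coprime, so CRT works modulo lcm(m_i) when all pairwise compatibility conditions hold.
Pairwise compatibility: gcd(m_i, m_j) must divide a_i - a_j for every pair.
Merge one congruence at a time:
  Start: x ≡ 3 (mod 4).
  Combine with x ≡ 9 (mod 14): gcd(4, 14) = 2; 9 - 3 = 6, which IS divisible by 2, so compatible.
    Write x = 3 + 4·t and substitute into x ≡ 9 (mod 14): 4·t ≡ 9 − 3 = 6 (mod 14).
    Divide the congruence (and modulus) by g = 2: 2·t ≡ 3 (mod 7).
    The inverse of 2 mod 7 is 4 (since 2·4 = 8 = 1·7 + 1), so t ≡ 4·3 = 12 ≡ 5 (mod 7).
    Then x = 3 + 4·5 = 23, valid modulo lcm(4, 14) = 28: x ≡ 23 (mod 28).
  Combine with x ≡ 3 (mod 8): gcd(28, 8) = 4; 3 - 23 = -20, which IS divisible by 4, so compatible.
    Write x = 23 + 28·t and substitute into x ≡ 3 (mod 8): 28·t ≡ 3 − 23 = -20 (mod 8).
    Divide the congruence (and modulus) by g = 4: 7·t ≡ -5 (mod 2).
    Reduce coefficients mod 2: 1·t ≡ 1 (mod 2).
    So t ≡ 1 (mod 2).
    Then x = 23 + 28·1 = 51, valid modulo lcm(28, 8) = 56: x ≡ 51 (mod 56).
Verify: 51 mod 4 = 3, 51 mod 14 = 9, 51 mod 8 = 3.

x ≡ 51 (mod 56).


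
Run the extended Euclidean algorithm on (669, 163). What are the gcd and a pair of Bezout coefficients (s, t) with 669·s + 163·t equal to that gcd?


Euclidean algorithm on (669, 163) — divide until remainder is 0:
  669 = 4 · 163 + 17
  163 = 9 · 17 + 10
  17 = 1 · 10 + 7
  10 = 1 · 7 + 3
  7 = 2 · 3 + 1
  3 = 3 · 1 + 0
gcd(669, 163) = 1.
Track Bezout coefficients alongside the remainders: start with r₀ = 669 = a·1 + b·0 (s = 1, t = 0) and r₁ = 163 = a·0 + b·1 (s = 0, t = 1); each new remainder r_{k+1} = r_{k-1} − q_k·r_k inherits s_{k+1} = s_{k-1} − q_k·s_k, t_{k+1} = t_{k-1} − q_k·t_k, so r_k = a·s_k + b·t_k at every step:
  q = 4: r = 17, s = 1 − 4·0 = 1, t = 0 − 4·1 = -4  (check: 669·1 + 163·(-4) = 17)
  q = 9: r = 10, s = 0 − 9·1 = -9, t = 1 − 9·(-4) = 37  (check: 669·(-9) + 163·37 = 10)
  q = 1: r = 7, s = 1 − 1·(-9) = 10, t = -4 − 1·37 = -41  (check: 669·10 + 163·(-41) = 7)
  q = 1: r = 3, s = -9 − 1·10 = -19, t = 37 − 1·(-41) = 78  (check: 669·(-19) + 163·78 = 3)
  q = 2: r = 1, s = 10 − 2·(-19) = 48, t = -41 − 2·78 = -197  (check: 669·48 + 163·(-197) = 1)
The row with r = 1 (the gcd) gives the Bezout coefficients s = 48, t = -197.
Result: 669 · (48) + 163 · (-197) = 1.

gcd(669, 163) = 1; s = 48, t = -197 (check: 669·48 + 163·(-197) = 1).


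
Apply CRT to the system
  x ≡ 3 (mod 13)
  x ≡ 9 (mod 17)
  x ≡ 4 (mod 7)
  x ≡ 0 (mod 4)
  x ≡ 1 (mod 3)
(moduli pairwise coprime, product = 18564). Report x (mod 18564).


Product of moduli M = 13 · 17 · 7 · 4 · 3 = 18564.
Merge one congruence at a time:
  Start: x ≡ 3 (mod 13).
  Combine with x ≡ 9 (mod 17); new modulus lcm = 221.
    Write x = 3 + 13·t and substitute into x ≡ 9 (mod 17): 13·t ≡ 9 − 3 = 6 (mod 17).
    The inverse of 13 mod 17 is 4 (since 13·4 = 52 = 3·17 + 1), so t ≡ 4·6 = 24 ≡ 7 (mod 17).
    Then x = 3 + 13·7 = 94, valid modulo lcm(13, 17) = 221: x ≡ 94 (mod 221).
  Combine with x ≡ 4 (mod 7); new modulus lcm = 1547.
    Write x = 94 + 221·t and substitute into x ≡ 4 (mod 7): 221·t ≡ 4 − 94 = -90 (mod 7).
    Reduce coefficients mod 7: 4·t ≡ 1 (mod 7).
    The inverse of 4 mod 7 is 2 (since 4·2 = 8 = 1·7 + 1), so t ≡ 2·1 = 2 ≡ 2 (mod 7).
    Then x = 94 + 221·2 = 536, valid modulo lcm(221, 7) = 1547: x ≡ 536 (mod 1547).
  Combine with x ≡ 0 (mod 4); new modulus lcm = 6188.
    Write x = 536 + 1547·t and substitute into x ≡ 0 (mod 4): 1547·t ≡ 0 − 536 = -536 (mod 4).
    Reduce coefficients mod 4: 3·t ≡ 0 (mod 4).
    The inverse of 3 mod 4 is 3 (since 3·3 = 9 = 2·4 + 1), so t ≡ 3·0 = 0 ≡ 0 (mod 4).
    Then x = 536 + 1547·0 = 536, valid modulo lcm(1547, 4) = 6188: x ≡ 536 (mod 6188).
  Combine with x ≡ 1 (mod 3); new modulus lcm = 18564.
    Write x = 536 + 6188·t and substitute into x ≡ 1 (mod 3): 6188·t ≡ 1 − 536 = -535 (mod 3).
    Reduce coefficients mod 3: 2·t ≡ 2 (mod 3).
    The inverse of 2 mod 3 is 2 (since 2·2 = 4 = 1·3 + 1), so t ≡ 2·2 = 4 ≡ 1 (mod 3).
    Then x = 536 + 6188·1 = 6724, valid modulo lcm(6188, 3) = 18564: x ≡ 6724 (mod 18564).
Verify against each original: 6724 mod 13 = 3, 6724 mod 17 = 9, 6724 mod 7 = 4, 6724 mod 4 = 0, 6724 mod 3 = 1.

x ≡ 6724 (mod 18564).


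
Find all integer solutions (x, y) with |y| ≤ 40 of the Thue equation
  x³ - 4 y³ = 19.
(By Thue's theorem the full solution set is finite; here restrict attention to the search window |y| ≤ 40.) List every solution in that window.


The equation is x³ - 4y³ = 19. For fixed y, x³ = 4·y³ + 19, so a solution requires the RHS to be a perfect cube.
Strategy: iterate y from -40 to 40, compute RHS = 4·y³ + 19, and check whether it is a (positive or negative) perfect cube.
Check small values of y:
  y = 0: RHS = 19 is not a perfect cube.
  y = 1: RHS = 23 is not a perfect cube.
  y = -1: RHS = 15 is not a perfect cube.
  y = 2: RHS = 51 is not a perfect cube.
  y = -2: RHS = -13 is not a perfect cube.
  y = 3: RHS = 127 is not a perfect cube.
  y = -3: RHS = -89 is not a perfect cube.
Continuing the search up to |y| = 40 finds no solutions either.
No (x, y) in the scanned range satisfies the equation.

No integer solutions with |y| ≤ 40.


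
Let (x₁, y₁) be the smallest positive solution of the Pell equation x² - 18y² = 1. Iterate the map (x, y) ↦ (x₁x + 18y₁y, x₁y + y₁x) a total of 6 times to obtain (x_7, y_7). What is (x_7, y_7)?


Step 1: Find the fundamental solution (x₁, y₁) of x² - 18y² = 1.
  Expand √18 as a continued fraction. a₀ = ⌊√18⌋ = 4; iterate m_{k+1} = d_k·a_k − m_k, d_{k+1} = (18 − m_{k+1}²)/d_k, a_{k+1} = ⌊(a₀ + m_{k+1})/d_{k+1}⌋ (starting m₀ = 0, d₀ = 1), with convergents p_k = a_k·p_{k-1} + p_{k-2}, q_k = a_k·q_{k-1} + q_{k-2} (p₋₁ = 1, q₋₁ = 0):
  k = 0: a₀ = 4; p₀/q₀ = 4/1; p₀² − 18·q₀² = 16 − 18 = -2.
  k = 1: m = 4, d = 2, a = ⌊(4 + 4)/2⌋ = 4; p/q = (4·4 + 1)/(4·1 + 0) = 17/4; p² − 18·q² = 289 − 288 = 1.
  The first convergent with p² − 18·q² = 1 gives the fundamental solution (x₁, y₁) = (17, 4).
Step 2: Apply the recurrence (x_{n+1}, y_{n+1}) = (x₁x_n + 18y₁y_n, x₁y_n + y₁x_n) repeatedly.
  From (x_1, y_1) = (17, 4): x_2 = 17·17 + 18·4·4 = 577; y_2 = 17·4 + 4·17 = 136.
  From (x_2, y_2) = (577, 136): x_3 = 17·577 + 18·4·136 = 19601; y_3 = 17·136 + 4·577 = 4620.
  From (x_3, y_3) = (19601, 4620): x_4 = 17·19601 + 18·4·4620 = 665857; y_4 = 17·4620 + 4·19601 = 156944.
  From (x_4, y_4) = (665857, 156944): x_5 = 17·665857 + 18·4·156944 = 22619537; y_5 = 17·156944 + 4·665857 = 5331476.
  From (x_5, y_5) = (22619537, 5331476): x_6 = 17·22619537 + 18·4·5331476 = 768398401; y_6 = 17·5331476 + 4·22619537 = 181113240.
  From (x_6, y_6) = (768398401, 181113240): x_7 = 17·768398401 + 18·4·181113240 = 26102926097; y_7 = 17·181113240 + 4·768398401 = 6152518684.
Step 3: Verify x_7² - 18·y_7² = 681362750825443653409 - 681362750825443653408 = 1 (should be 1). ✓

(x_1, y_1) = (17, 4); (x_7, y_7) = (26102926097, 6152518684).


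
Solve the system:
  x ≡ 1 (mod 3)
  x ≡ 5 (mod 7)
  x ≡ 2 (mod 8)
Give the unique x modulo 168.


Moduli 3, 7, 8 are pairwise coprime; by CRT there is a unique solution modulo M = 3 · 7 · 8 = 168.
Solve pairwise, accumulating the modulus:
  Start with x ≡ 1 (mod 3).
  Combine with x ≡ 5 (mod 7): since gcd(3, 7) = 1, we get a unique residue mod 21.
    Write x = 1 + 3·t and substitute into x ≡ 5 (mod 7): 3·t ≡ 5 − 1 = 4 (mod 7).
    The inverse of 3 mod 7 is 5 (since 3·5 = 15 = 2·7 + 1), so t ≡ 5·4 = 20 ≡ 6 (mod 7).
    Then x = 1 + 3·6 = 19, valid modulo lcm(3, 7) = 21: x ≡ 19 (mod 21).
  Combine with x ≡ 2 (mod 8): since gcd(21, 8) = 1, we get a unique residue mod 168.
    Write x = 19 + 21·t and substitute into x ≡ 2 (mod 8): 21·t ≡ 2 − 19 = -17 (mod 8).
    Reduce coefficients mod 8: 5·t ≡ 7 (mod 8).
    The inverse of 5 mod 8 is 5 (since 5·5 = 25 = 3·8 + 1), so t ≡ 5·7 = 35 ≡ 3 (mod 8).
    Then x = 19 + 21·3 = 82, valid modulo lcm(21, 8) = 168: x ≡ 82 (mod 168).
Verify: 82 mod 3 = 1 ✓, 82 mod 7 = 5 ✓, 82 mod 8 = 2 ✓.

x ≡ 82 (mod 168).


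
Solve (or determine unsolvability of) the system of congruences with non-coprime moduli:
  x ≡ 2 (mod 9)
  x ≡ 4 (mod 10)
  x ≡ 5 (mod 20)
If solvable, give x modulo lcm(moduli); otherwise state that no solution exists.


Moduli 9, 10, 20 are not pairwise coprime, so CRT works modulo lcm(m_i) when all pairwise compatibility conditions hold.
Pairwise compatibility: gcd(m_i, m_j) must divide a_i - a_j for every pair.
Merge one congruence at a time:
  Start: x ≡ 2 (mod 9).
  Combine with x ≡ 4 (mod 10): gcd(9, 10) = 1; 4 - 2 = 2, which IS divisible by 1, so compatible.
    Write x = 2 + 9·t and substitute into x ≡ 4 (mod 10): 9·t ≡ 4 − 2 = 2 (mod 10).
    The inverse of 9 mod 10 is 9 (since 9·9 = 81 = 8·10 + 1), so t ≡ 9·2 = 18 ≡ 8 (mod 10).
    Then x = 2 + 9·8 = 74, valid modulo lcm(9, 10) = 90: x ≡ 74 (mod 90).
  Combine with x ≡ 5 (mod 20): gcd(90, 20) = 10, and 5 - 74 = -69 is NOT divisible by 10.
    ⇒ system is inconsistent (no integer solution).

No solution (the system is inconsistent).


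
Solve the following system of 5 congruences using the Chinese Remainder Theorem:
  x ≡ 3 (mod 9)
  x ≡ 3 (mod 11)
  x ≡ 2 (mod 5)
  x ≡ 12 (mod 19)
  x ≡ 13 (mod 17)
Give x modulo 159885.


Product of moduli M = 9 · 11 · 5 · 19 · 17 = 159885.
Merge one congruence at a time:
  Start: x ≡ 3 (mod 9).
  Combine with x ≡ 3 (mod 11); new modulus lcm = 99.
    Write x = 3 + 9·t and substitute into x ≡ 3 (mod 11): 9·t ≡ 3 − 3 = 0 (mod 11).
    The inverse of 9 mod 11 is 5 (since 9·5 = 45 = 4·11 + 1), so t ≡ 5·0 = 0 ≡ 0 (mod 11).
    Then x = 3 + 9·0 = 3, valid modulo lcm(9, 11) = 99: x ≡ 3 (mod 99).
  Combine with x ≡ 2 (mod 5); new modulus lcm = 495.
    Write x = 3 + 99·t and substitute into x ≡ 2 (mod 5): 99·t ≡ 2 − 3 = -1 (mod 5).
    Reduce coefficients mod 5: 4·t ≡ 4 (mod 5).
    The inverse of 4 mod 5 is 4 (since 4·4 = 16 = 3·5 + 1), so t ≡ 4·4 = 16 ≡ 1 (mod 5).
    Then x = 3 + 99·1 = 102, valid modulo lcm(99, 5) = 495: x ≡ 102 (mod 495).
  Combine with x ≡ 12 (mod 19); new modulus lcm = 9405.
    Write x = 102 + 495·t and substitute into x ≡ 12 (mod 19): 495·t ≡ 12 − 102 = -90 (mod 19).
    Reduce coefficients mod 19: 1·t ≡ 5 (mod 19).
    So t ≡ 5 (mod 19).
    Then x = 102 + 495·5 = 2577, valid modulo lcm(495, 19) = 9405: x ≡ 2577 (mod 9405).
  Combine with x ≡ 13 (mod 17); new modulus lcm = 159885.
    Write x = 2577 + 9405·t and substitute into x ≡ 13 (mod 17): 9405·t ≡ 13 − 2577 = -2564 (mod 17).
    Reduce coefficients mod 17: 4·t ≡ 3 (mod 17).
    The inverse of 4 mod 17 is 13 (since 4·13 = 52 = 3·17 + 1), so t ≡ 13·3 = 39 ≡ 5 (mod 17).
    Then x = 2577 + 9405·5 = 49602, valid modulo lcm(9405, 17) = 159885: x ≡ 49602 (mod 159885).
Verify against each original: 49602 mod 9 = 3, 49602 mod 11 = 3, 49602 mod 5 = 2, 49602 mod 19 = 12, 49602 mod 17 = 13.

x ≡ 49602 (mod 159885).


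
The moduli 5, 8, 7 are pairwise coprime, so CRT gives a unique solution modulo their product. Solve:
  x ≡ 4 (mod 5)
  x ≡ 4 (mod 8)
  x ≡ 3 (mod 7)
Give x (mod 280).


Moduli 5, 8, 7 are pairwise coprime; by CRT there is a unique solution modulo M = 5 · 8 · 7 = 280.
Solve pairwise, accumulating the modulus:
  Start with x ≡ 4 (mod 5).
  Combine with x ≡ 4 (mod 8): since gcd(5, 8) = 1, we get a unique residue mod 40.
    Write x = 4 + 5·t and substitute into x ≡ 4 (mod 8): 5·t ≡ 4 − 4 = 0 (mod 8).
    The inverse of 5 mod 8 is 5 (since 5·5 = 25 = 3·8 + 1), so t ≡ 5·0 = 0 ≡ 0 (mod 8).
    Then x = 4 + 5·0 = 4, valid modulo lcm(5, 8) = 40: x ≡ 4 (mod 40).
  Combine with x ≡ 3 (mod 7): since gcd(40, 7) = 1, we get a unique residue mod 280.
    Write x = 4 + 40·t and substitute into x ≡ 3 (mod 7): 40·t ≡ 3 − 4 = -1 (mod 7).
    Reduce coefficients mod 7: 5·t ≡ 6 (mod 7).
    The inverse of 5 mod 7 is 3 (since 5·3 = 15 = 2·7 + 1), so t ≡ 3·6 = 18 ≡ 4 (mod 7).
    Then x = 4 + 40·4 = 164, valid modulo lcm(40, 7) = 280: x ≡ 164 (mod 280).
Verify: 164 mod 5 = 4 ✓, 164 mod 8 = 4 ✓, 164 mod 7 = 3 ✓.

x ≡ 164 (mod 280).


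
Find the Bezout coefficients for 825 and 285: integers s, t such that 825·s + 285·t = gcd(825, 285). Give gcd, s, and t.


Euclidean algorithm on (825, 285) — divide until remainder is 0:
  825 = 2 · 285 + 255
  285 = 1 · 255 + 30
  255 = 8 · 30 + 15
  30 = 2 · 15 + 0
gcd(825, 285) = 15.
Track Bezout coefficients alongside the remainders: start with r₀ = 825 = a·1 + b·0 (s = 1, t = 0) and r₁ = 285 = a·0 + b·1 (s = 0, t = 1); each new remainder r_{k+1} = r_{k-1} − q_k·r_k inherits s_{k+1} = s_{k-1} − q_k·s_k, t_{k+1} = t_{k-1} − q_k·t_k, so r_k = a·s_k + b·t_k at every step:
  q = 2: r = 255, s = 1 − 2·0 = 1, t = 0 − 2·1 = -2  (check: 825·1 + 285·(-2) = 255)
  q = 1: r = 30, s = 0 − 1·1 = -1, t = 1 − 1·(-2) = 3  (check: 825·(-1) + 285·3 = 30)
  q = 8: r = 15, s = 1 − 8·(-1) = 9, t = -2 − 8·3 = -26  (check: 825·9 + 285·(-26) = 15)
The row with r = 15 (the gcd) gives the Bezout coefficients s = 9, t = -26.
Result: 825 · (9) + 285 · (-26) = 15.

gcd(825, 285) = 15; s = 9, t = -26 (check: 825·9 + 285·(-26) = 15).


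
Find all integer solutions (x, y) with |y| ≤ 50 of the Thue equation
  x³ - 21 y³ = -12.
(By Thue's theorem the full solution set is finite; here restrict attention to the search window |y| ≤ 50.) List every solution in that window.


The equation is x³ - 21y³ = -12. For fixed y, x³ = 21·y³ − 12, so a solution requires the RHS to be a perfect cube.
Strategy: iterate y from -50 to 50, compute RHS = 21·y³ − 12, and check whether it is a (positive or negative) perfect cube.
Check small values of y:
  y = 0: RHS = -12 is not a perfect cube.
  y = 1: RHS = 9 is not a perfect cube.
  y = -1: RHS = -33 is not a perfect cube.
  y = 2: RHS = 156 is not a perfect cube.
  y = -2: RHS = -180 is not a perfect cube.
  y = 3: RHS = 555 is not a perfect cube.
  y = -3: RHS = -579 is not a perfect cube.
Continuing the search up to |y| = 50 finds no solutions either.
No (x, y) in the scanned range satisfies the equation.

No integer solutions with |y| ≤ 50.


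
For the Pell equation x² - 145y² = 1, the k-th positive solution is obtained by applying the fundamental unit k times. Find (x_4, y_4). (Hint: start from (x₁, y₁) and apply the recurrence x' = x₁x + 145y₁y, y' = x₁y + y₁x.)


Step 1: Find the fundamental solution (x₁, y₁) of x² - 145y² = 1.
  Expand √145 as a continued fraction. a₀ = ⌊√145⌋ = 12; iterate m_{k+1} = d_k·a_k − m_k, d_{k+1} = (145 − m_{k+1}²)/d_k, a_{k+1} = ⌊(a₀ + m_{k+1})/d_{k+1}⌋ (starting m₀ = 0, d₀ = 1), with convergents p_k = a_k·p_{k-1} + p_{k-2}, q_k = a_k·q_{k-1} + q_{k-2} (p₋₁ = 1, q₋₁ = 0):
  k = 0: a₀ = 12; p₀/q₀ = 12/1; p₀² − 145·q₀² = 144 − 145 = -1.
  k = 1: m = 12, d = 1, a = ⌊(12 + 12)/1⌋ = 24; p/q = (24·12 + 1)/(24·1 + 0) = 289/24; p² − 145·q² = 83521 − 83520 = 1.
  The first convergent with p² − 145·q² = 1 gives the fundamental solution (x₁, y₁) = (289, 24).
Step 2: Apply the recurrence (x_{n+1}, y_{n+1}) = (x₁x_n + 145y₁y_n, x₁y_n + y₁x_n) repeatedly.
  From (x_1, y_1) = (289, 24): x_2 = 289·289 + 145·24·24 = 167041; y_2 = 289·24 + 24·289 = 13872.
  From (x_2, y_2) = (167041, 13872): x_3 = 289·167041 + 145·24·13872 = 96549409; y_3 = 289·13872 + 24·167041 = 8017992.
  From (x_3, y_3) = (96549409, 8017992): x_4 = 289·96549409 + 145·24·8017992 = 55805391361; y_4 = 289·8017992 + 24·96549409 = 4634385504.
Step 3: Verify x_4² - 145·y_4² = 3114241704954373432321 - 3114241704954373432320 = 1 (should be 1). ✓

(x_1, y_1) = (289, 24); (x_4, y_4) = (55805391361, 4634385504).


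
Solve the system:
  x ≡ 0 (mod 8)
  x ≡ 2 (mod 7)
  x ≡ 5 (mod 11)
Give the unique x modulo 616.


Moduli 8, 7, 11 are pairwise coprime; by CRT there is a unique solution modulo M = 8 · 7 · 11 = 616.
Solve pairwise, accumulating the modulus:
  Start with x ≡ 0 (mod 8).
  Combine with x ≡ 2 (mod 7): since gcd(8, 7) = 1, we get a unique residue mod 56.
    Write x = 0 + 8·t and substitute into x ≡ 2 (mod 7): 8·t ≡ 2 − 0 = 2 (mod 7).
    Reduce coefficients mod 7: 1·t ≡ 2 (mod 7).
    So t ≡ 2 (mod 7).
    Then x = 0 + 8·2 = 16, valid modulo lcm(8, 7) = 56: x ≡ 16 (mod 56).
  Combine with x ≡ 5 (mod 11): since gcd(56, 11) = 1, we get a unique residue mod 616.
    Write x = 16 + 56·t and substitute into x ≡ 5 (mod 11): 56·t ≡ 5 − 16 = -11 (mod 11).
    Reduce coefficients mod 11: 1·t ≡ 0 (mod 11).
    So t ≡ 0 (mod 11).
    Then x = 16 + 56·0 = 16, valid modulo lcm(56, 11) = 616: x ≡ 16 (mod 616).
Verify: 16 mod 8 = 0 ✓, 16 mod 7 = 2 ✓, 16 mod 11 = 5 ✓.

x ≡ 16 (mod 616).


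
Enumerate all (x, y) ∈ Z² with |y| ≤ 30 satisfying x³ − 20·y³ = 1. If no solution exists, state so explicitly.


The equation is x³ - 20y³ = 1. For fixed y, x³ = 20·y³ + 1, so a solution requires the RHS to be a perfect cube.
Strategy: iterate y from -30 to 30, compute RHS = 20·y³ + 1, and check whether it is a (positive or negative) perfect cube.
Check small values of y:
  y = 0: RHS = 1 = (1)³ ⇒ x = 1 works.
  y = 1: RHS = 21 is not a perfect cube.
  y = -1: RHS = -19 is not a perfect cube.
  y = 2: RHS = 161 is not a perfect cube.
  y = -2: RHS = -159 is not a perfect cube.
  y = 3: RHS = 541 is not a perfect cube.
  y = -3: RHS = -539 is not a perfect cube.
Continuing, at y = -7: RHS = -6859 = (-19)³ ⇒ x = -19 works.
Searching the remaining y in |y| ≤ 30 finds no further solutions.
Collected solutions: (1, 0), (-19, -7).

Solutions (with |y| ≤ 30): (1, 0), (-19, -7).


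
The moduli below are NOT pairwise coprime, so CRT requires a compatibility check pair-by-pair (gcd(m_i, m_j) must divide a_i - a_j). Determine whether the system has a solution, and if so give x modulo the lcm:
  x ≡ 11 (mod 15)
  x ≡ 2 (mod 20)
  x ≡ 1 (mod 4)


Moduli 15, 20, 4 are not pairwise coprime, so CRT works modulo lcm(m_i) when all pairwise compatibility conditions hold.
Pairwise compatibility: gcd(m_i, m_j) must divide a_i - a_j for every pair.
Merge one congruence at a time:
  Start: x ≡ 11 (mod 15).
  Combine with x ≡ 2 (mod 20): gcd(15, 20) = 5, and 2 - 11 = -9 is NOT divisible by 5.
    ⇒ system is inconsistent (no integer solution).

No solution (the system is inconsistent).


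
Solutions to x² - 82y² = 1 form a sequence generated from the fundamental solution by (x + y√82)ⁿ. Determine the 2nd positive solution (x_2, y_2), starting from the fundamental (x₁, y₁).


Step 1: Find the fundamental solution (x₁, y₁) of x² - 82y² = 1.
  Expand √82 as a continued fraction. a₀ = ⌊√82⌋ = 9; iterate m_{k+1} = d_k·a_k − m_k, d_{k+1} = (82 − m_{k+1}²)/d_k, a_{k+1} = ⌊(a₀ + m_{k+1})/d_{k+1}⌋ (starting m₀ = 0, d₀ = 1), with convergents p_k = a_k·p_{k-1} + p_{k-2}, q_k = a_k·q_{k-1} + q_{k-2} (p₋₁ = 1, q₋₁ = 0):
  k = 0: a₀ = 9; p₀/q₀ = 9/1; p₀² − 82·q₀² = 81 − 82 = -1.
  k = 1: m = 9, d = 1, a = ⌊(9 + 9)/1⌋ = 18; p/q = (18·9 + 1)/(18·1 + 0) = 163/18; p² − 82·q² = 26569 − 26568 = 1.
  The first convergent with p² − 82·q² = 1 gives the fundamental solution (x₁, y₁) = (163, 18).
Step 2: Apply the recurrence (x_{n+1}, y_{n+1}) = (x₁x_n + 82y₁y_n, x₁y_n + y₁x_n) repeatedly.
  From (x_1, y_1) = (163, 18): x_2 = 163·163 + 82·18·18 = 53137; y_2 = 163·18 + 18·163 = 5868.
Step 3: Verify x_2² - 82·y_2² = 2823540769 - 2823540768 = 1 (should be 1). ✓

(x_1, y_1) = (163, 18); (x_2, y_2) = (53137, 5868).


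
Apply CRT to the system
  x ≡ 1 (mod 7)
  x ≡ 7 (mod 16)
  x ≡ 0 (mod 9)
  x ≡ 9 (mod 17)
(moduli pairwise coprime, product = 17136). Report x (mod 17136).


Product of moduli M = 7 · 16 · 9 · 17 = 17136.
Merge one congruence at a time:
  Start: x ≡ 1 (mod 7).
  Combine with x ≡ 7 (mod 16); new modulus lcm = 112.
    Write x = 1 + 7·t and substitute into x ≡ 7 (mod 16): 7·t ≡ 7 − 1 = 6 (mod 16).
    The inverse of 7 mod 16 is 7 (since 7·7 = 49 = 3·16 + 1), so t ≡ 7·6 = 42 ≡ 10 (mod 16).
    Then x = 1 + 7·10 = 71, valid modulo lcm(7, 16) = 112: x ≡ 71 (mod 112).
  Combine with x ≡ 0 (mod 9); new modulus lcm = 1008.
    Write x = 71 + 112·t and substitute into x ≡ 0 (mod 9): 112·t ≡ 0 − 71 = -71 (mod 9).
    Reduce coefficients mod 9: 4·t ≡ 1 (mod 9).
    The inverse of 4 mod 9 is 7 (since 4·7 = 28 = 3·9 + 1), so t ≡ 7·1 = 7 ≡ 7 (mod 9).
    Then x = 71 + 112·7 = 855, valid modulo lcm(112, 9) = 1008: x ≡ 855 (mod 1008).
  Combine with x ≡ 9 (mod 17); new modulus lcm = 17136.
    Write x = 855 + 1008·t and substitute into x ≡ 9 (mod 17): 1008·t ≡ 9 − 855 = -846 (mod 17).
    Reduce coefficients mod 17: 5·t ≡ 4 (mod 17).
    The inverse of 5 mod 17 is 7 (since 5·7 = 35 = 2·17 + 1), so t ≡ 7·4 = 28 ≡ 11 (mod 17).
    Then x = 855 + 1008·11 = 11943, valid modulo lcm(1008, 17) = 17136: x ≡ 11943 (mod 17136).
Verify against each original: 11943 mod 7 = 1, 11943 mod 16 = 7, 11943 mod 9 = 0, 11943 mod 17 = 9.

x ≡ 11943 (mod 17136).


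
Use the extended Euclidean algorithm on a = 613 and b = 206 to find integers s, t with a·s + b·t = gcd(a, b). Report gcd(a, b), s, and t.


Euclidean algorithm on (613, 206) — divide until remainder is 0:
  613 = 2 · 206 + 201
  206 = 1 · 201 + 5
  201 = 40 · 5 + 1
  5 = 5 · 1 + 0
gcd(613, 206) = 1.
Track Bezout coefficients alongside the remainders: start with r₀ = 613 = a·1 + b·0 (s = 1, t = 0) and r₁ = 206 = a·0 + b·1 (s = 0, t = 1); each new remainder r_{k+1} = r_{k-1} − q_k·r_k inherits s_{k+1} = s_{k-1} − q_k·s_k, t_{k+1} = t_{k-1} − q_k·t_k, so r_k = a·s_k + b·t_k at every step:
  q = 2: r = 201, s = 1 − 2·0 = 1, t = 0 − 2·1 = -2  (check: 613·1 + 206·(-2) = 201)
  q = 1: r = 5, s = 0 − 1·1 = -1, t = 1 − 1·(-2) = 3  (check: 613·(-1) + 206·3 = 5)
  q = 40: r = 1, s = 1 − 40·(-1) = 41, t = -2 − 40·3 = -122  (check: 613·41 + 206·(-122) = 1)
The row with r = 1 (the gcd) gives the Bezout coefficients s = 41, t = -122.
Result: 613 · (41) + 206 · (-122) = 1.

gcd(613, 206) = 1; s = 41, t = -122 (check: 613·41 + 206·(-122) = 1).


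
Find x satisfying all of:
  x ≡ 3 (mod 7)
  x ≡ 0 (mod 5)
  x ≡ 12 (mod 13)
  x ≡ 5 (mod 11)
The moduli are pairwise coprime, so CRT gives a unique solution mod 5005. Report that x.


Product of moduli M = 7 · 5 · 13 · 11 = 5005.
Merge one congruence at a time:
  Start: x ≡ 3 (mod 7).
  Combine with x ≡ 0 (mod 5); new modulus lcm = 35.
    Write x = 3 + 7·t and substitute into x ≡ 0 (mod 5): 7·t ≡ 0 − 3 = -3 (mod 5).
    Reduce coefficients mod 5: 2·t ≡ 2 (mod 5).
    The inverse of 2 mod 5 is 3 (since 2·3 = 6 = 1·5 + 1), so t ≡ 3·2 = 6 ≡ 1 (mod 5).
    Then x = 3 + 7·1 = 10, valid modulo lcm(7, 5) = 35: x ≡ 10 (mod 35).
  Combine with x ≡ 12 (mod 13); new modulus lcm = 455.
    Write x = 10 + 35·t and substitute into x ≡ 12 (mod 13): 35·t ≡ 12 − 10 = 2 (mod 13).
    Reduce coefficients mod 13: 9·t ≡ 2 (mod 13).
    The inverse of 9 mod 13 is 3 (since 9·3 = 27 = 2·13 + 1), so t ≡ 3·2 = 6 ≡ 6 (mod 13).
    Then x = 10 + 35·6 = 220, valid modulo lcm(35, 13) = 455: x ≡ 220 (mod 455).
  Combine with x ≡ 5 (mod 11); new modulus lcm = 5005.
    Write x = 220 + 455·t and substitute into x ≡ 5 (mod 11): 455·t ≡ 5 − 220 = -215 (mod 11).
    Reduce coefficients mod 11: 4·t ≡ 5 (mod 11).
    The inverse of 4 mod 11 is 3 (since 4·3 = 12 = 1·11 + 1), so t ≡ 3·5 = 15 ≡ 4 (mod 11).
    Then x = 220 + 455·4 = 2040, valid modulo lcm(455, 11) = 5005: x ≡ 2040 (mod 5005).
Verify against each original: 2040 mod 7 = 3, 2040 mod 5 = 0, 2040 mod 13 = 12, 2040 mod 11 = 5.

x ≡ 2040 (mod 5005).


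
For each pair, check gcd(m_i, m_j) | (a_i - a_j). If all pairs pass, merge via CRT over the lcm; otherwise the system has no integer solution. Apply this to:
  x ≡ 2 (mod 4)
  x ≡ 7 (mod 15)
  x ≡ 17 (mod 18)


Moduli 4, 15, 18 are not pairwise coprime, so CRT works modulo lcm(m_i) when all pairwise compatibility conditions hold.
Pairwise compatibility: gcd(m_i, m_j) must divide a_i - a_j for every pair.
Merge one congruence at a time:
  Start: x ≡ 2 (mod 4).
  Combine with x ≡ 7 (mod 15): gcd(4, 15) = 1; 7 - 2 = 5, which IS divisible by 1, so compatible.
    Write x = 2 + 4·t and substitute into x ≡ 7 (mod 15): 4·t ≡ 7 − 2 = 5 (mod 15).
    The inverse of 4 mod 15 is 4 (since 4·4 = 16 = 1·15 + 1), so t ≡ 4·5 = 20 ≡ 5 (mod 15).
    Then x = 2 + 4·5 = 22, valid modulo lcm(4, 15) = 60: x ≡ 22 (mod 60).
  Combine with x ≡ 17 (mod 18): gcd(60, 18) = 6, and 17 - 22 = -5 is NOT divisible by 6.
    ⇒ system is inconsistent (no integer solution).

No solution (the system is inconsistent).


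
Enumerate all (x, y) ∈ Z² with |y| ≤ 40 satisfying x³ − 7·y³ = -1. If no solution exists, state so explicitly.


The equation is x³ - 7y³ = -1. For fixed y, x³ = 7·y³ − 1, so a solution requires the RHS to be a perfect cube.
Strategy: iterate y from -40 to 40, compute RHS = 7·y³ − 1, and check whether it is a (positive or negative) perfect cube.
Check small values of y:
  y = 0: RHS = -1 = (-1)³ ⇒ x = -1 works.
  y = 1: RHS = 6 is not a perfect cube.
  y = -1: RHS = -8 = (-2)³ ⇒ x = -2 works.
  y = 2: RHS = 55 is not a perfect cube.
  y = -2: RHS = -57 is not a perfect cube.
  y = 3: RHS = 188 is not a perfect cube.
  y = -3: RHS = -190 is not a perfect cube.
Continuing the search up to |y| = 40 finds no further solutions beyond those listed.
Collected solutions: (-1, 0), (-2, -1).

Solutions (with |y| ≤ 40): (-1, 0), (-2, -1).


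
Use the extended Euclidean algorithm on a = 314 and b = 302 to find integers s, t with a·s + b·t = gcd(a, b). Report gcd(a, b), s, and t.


Euclidean algorithm on (314, 302) — divide until remainder is 0:
  314 = 1 · 302 + 12
  302 = 25 · 12 + 2
  12 = 6 · 2 + 0
gcd(314, 302) = 2.
Track Bezout coefficients alongside the remainders: start with r₀ = 314 = a·1 + b·0 (s = 1, t = 0) and r₁ = 302 = a·0 + b·1 (s = 0, t = 1); each new remainder r_{k+1} = r_{k-1} − q_k·r_k inherits s_{k+1} = s_{k-1} − q_k·s_k, t_{k+1} = t_{k-1} − q_k·t_k, so r_k = a·s_k + b·t_k at every step:
  q = 1: r = 12, s = 1 − 1·0 = 1, t = 0 − 1·1 = -1  (check: 314·1 + 302·(-1) = 12)
  q = 25: r = 2, s = 0 − 25·1 = -25, t = 1 − 25·(-1) = 26  (check: 314·(-25) + 302·26 = 2)
The row with r = 2 (the gcd) gives the Bezout coefficients s = -25, t = 26.
Result: 314 · (-25) + 302 · (26) = 2.

gcd(314, 302) = 2; s = -25, t = 26 (check: 314·(-25) + 302·26 = 2).


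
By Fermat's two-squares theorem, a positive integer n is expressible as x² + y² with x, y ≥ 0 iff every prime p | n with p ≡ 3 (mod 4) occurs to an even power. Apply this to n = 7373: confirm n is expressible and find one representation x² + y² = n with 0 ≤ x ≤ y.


Step 1: Factor n = 7373 = 73 · 101.
Step 2: Check the mod-4 condition on each prime factor: 73 ≡ 1 (mod 4), exponent 1; 101 ≡ 1 (mod 4), exponent 1.
All primes ≡ 3 (mod 4) appear to even exponent (or don't appear), so by the two-squares theorem n IS expressible as a sum of two squares.
Step 3: Build a representation. Here n = 73 · 101 is a product of primes ≡ 1 (mod 4). Each prime p ≡ 1 (mod 4) is itself a sum of two squares; find a² by testing p − a² for a perfect square:
  73: 73 − 1² = 72, 73 − 2² = 69, 73 − 3² = 64 = 8² ⇒ 73 = 3² + 8².
  101: 101 − 1² = 100 = 10² ⇒ 101 = 1² + 10².
  Combine using the Brahmagupta–Fibonacci identity (a² + b²)(c² + d²) = (ac − bd)² + (ad + bc)² = (ac + bd)² + (ad − bc)²:
  73 · 101 = 7373: from (3² + 8²)(1² + 10²), take (3·1 − 8·10, 3·10 + 8·1) = (3 − 80, 30 + 8) = (-77, 38); dropping signs (only squares matter) gives (77, 38); check 77² + 38² = 5929 + 1444 = 7373 ✓.
Step 4: Order so x ≤ y and verify: 38² + 77² = 1444 + 5929 = 7373 = n. ✓

n = 7373 = 38² + 77² (one valid representation with x ≤ y).


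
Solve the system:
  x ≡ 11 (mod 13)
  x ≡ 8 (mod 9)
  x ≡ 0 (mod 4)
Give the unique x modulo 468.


Moduli 13, 9, 4 are pairwise coprime; by CRT there is a unique solution modulo M = 13 · 9 · 4 = 468.
Solve pairwise, accumulating the modulus:
  Start with x ≡ 11 (mod 13).
  Combine with x ≡ 8 (mod 9): since gcd(13, 9) = 1, we get a unique residue mod 117.
    Write x = 11 + 13·t and substitute into x ≡ 8 (mod 9): 13·t ≡ 8 − 11 = -3 (mod 9).
    Reduce coefficients mod 9: 4·t ≡ 6 (mod 9).
    The inverse of 4 mod 9 is 7 (since 4·7 = 28 = 3·9 + 1), so t ≡ 7·6 = 42 ≡ 6 (mod 9).
    Then x = 11 + 13·6 = 89, valid modulo lcm(13, 9) = 117: x ≡ 89 (mod 117).
  Combine with x ≡ 0 (mod 4): since gcd(117, 4) = 1, we get a unique residue mod 468.
    Write x = 89 + 117·t and substitute into x ≡ 0 (mod 4): 117·t ≡ 0 − 89 = -89 (mod 4).
    Reduce coefficients mod 4: 1·t ≡ 3 (mod 4).
    So t ≡ 3 (mod 4).
    Then x = 89 + 117·3 = 440, valid modulo lcm(117, 4) = 468: x ≡ 440 (mod 468).
Verify: 440 mod 13 = 11 ✓, 440 mod 9 = 8 ✓, 440 mod 4 = 0 ✓.

x ≡ 440 (mod 468).


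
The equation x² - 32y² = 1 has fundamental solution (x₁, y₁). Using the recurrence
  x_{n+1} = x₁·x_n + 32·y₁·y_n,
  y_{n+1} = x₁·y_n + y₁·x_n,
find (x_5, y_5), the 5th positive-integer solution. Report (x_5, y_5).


Step 1: Find the fundamental solution (x₁, y₁) of x² - 32y² = 1.
  Expand √32 as a continued fraction. a₀ = ⌊√32⌋ = 5; iterate m_{k+1} = d_k·a_k − m_k, d_{k+1} = (32 − m_{k+1}²)/d_k, a_{k+1} = ⌊(a₀ + m_{k+1})/d_{k+1}⌋ (starting m₀ = 0, d₀ = 1), with convergents p_k = a_k·p_{k-1} + p_{k-2}, q_k = a_k·q_{k-1} + q_{k-2} (p₋₁ = 1, q₋₁ = 0):
  k = 0: a₀ = 5; p₀/q₀ = 5/1; p₀² − 32·q₀² = 25 − 32 = -7.
  k = 1: m = 5, d = 7, a = ⌊(5 + 5)/7⌋ = 1; p/q = (1·5 + 1)/(1·1 + 0) = 6/1; p² − 32·q² = 36 − 32 = 4.
  k = 2: m = 2, d = 4, a = ⌊(5 + 2)/4⌋ = 1; p/q = (1·6 + 5)/(1·1 + 1) = 11/2; p² − 32·q² = 121 − 128 = -7.
  k = 3: m = 2, d = 7, a = ⌊(5 + 2)/7⌋ = 1; p/q = (1·11 + 6)/(1·2 + 1) = 17/3; p² − 32·q² = 289 − 288 = 1.
  The first convergent with p² − 32·q² = 1 gives the fundamental solution (x₁, y₁) = (17, 3).
Step 2: Apply the recurrence (x_{n+1}, y_{n+1}) = (x₁x_n + 32y₁y_n, x₁y_n + y₁x_n) repeatedly.
  From (x_1, y_1) = (17, 3): x_2 = 17·17 + 32·3·3 = 577; y_2 = 17·3 + 3·17 = 102.
  From (x_2, y_2) = (577, 102): x_3 = 17·577 + 32·3·102 = 19601; y_3 = 17·102 + 3·577 = 3465.
  From (x_3, y_3) = (19601, 3465): x_4 = 17·19601 + 32·3·3465 = 665857; y_4 = 17·3465 + 3·19601 = 117708.
  From (x_4, y_4) = (665857, 117708): x_5 = 17·665857 + 32·3·117708 = 22619537; y_5 = 17·117708 + 3·665857 = 3998607.
Step 3: Verify x_5² - 32·y_5² = 511643454094369 - 511643454094368 = 1 (should be 1). ✓

(x_1, y_1) = (17, 3); (x_5, y_5) = (22619537, 3998607).


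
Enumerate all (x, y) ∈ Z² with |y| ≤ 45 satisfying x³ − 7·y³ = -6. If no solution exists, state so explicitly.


The equation is x³ - 7y³ = -6. For fixed y, x³ = 7·y³ − 6, so a solution requires the RHS to be a perfect cube.
Strategy: iterate y from -45 to 45, compute RHS = 7·y³ − 6, and check whether it is a (positive or negative) perfect cube.
Check small values of y:
  y = 0: RHS = -6 is not a perfect cube.
  y = 1: RHS = 1 = (1)³ ⇒ x = 1 works.
  y = -1: RHS = -13 is not a perfect cube.
  y = 2: RHS = 50 is not a perfect cube.
  y = -2: RHS = -62 is not a perfect cube.
  y = 3: RHS = 183 is not a perfect cube.
  y = -3: RHS = -195 is not a perfect cube.
Continuing the search up to |y| = 45 finds no further solutions beyond those listed.
Collected solutions: (1, 1).

Solutions (with |y| ≤ 45): (1, 1).


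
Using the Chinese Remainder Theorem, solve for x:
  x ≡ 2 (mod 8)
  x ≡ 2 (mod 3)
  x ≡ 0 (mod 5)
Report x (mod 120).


Moduli 8, 3, 5 are pairwise coprime; by CRT there is a unique solution modulo M = 8 · 3 · 5 = 120.
Solve pairwise, accumulating the modulus:
  Start with x ≡ 2 (mod 8).
  Combine with x ≡ 2 (mod 3): since gcd(8, 3) = 1, we get a unique residue mod 24.
    Write x = 2 + 8·t and substitute into x ≡ 2 (mod 3): 8·t ≡ 2 − 2 = 0 (mod 3).
    Reduce coefficients mod 3: 2·t ≡ 0 (mod 3).
    The inverse of 2 mod 3 is 2 (since 2·2 = 4 = 1·3 + 1), so t ≡ 2·0 = 0 ≡ 0 (mod 3).
    Then x = 2 + 8·0 = 2, valid modulo lcm(8, 3) = 24: x ≡ 2 (mod 24).
  Combine with x ≡ 0 (mod 5): since gcd(24, 5) = 1, we get a unique residue mod 120.
    Write x = 2 + 24·t and substitute into x ≡ 0 (mod 5): 24·t ≡ 0 − 2 = -2 (mod 5).
    Reduce coefficients mod 5: 4·t ≡ 3 (mod 5).
    The inverse of 4 mod 5 is 4 (since 4·4 = 16 = 3·5 + 1), so t ≡ 4·3 = 12 ≡ 2 (mod 5).
    Then x = 2 + 24·2 = 50, valid modulo lcm(24, 5) = 120: x ≡ 50 (mod 120).
Verify: 50 mod 8 = 2 ✓, 50 mod 3 = 2 ✓, 50 mod 5 = 0 ✓.

x ≡ 50 (mod 120).


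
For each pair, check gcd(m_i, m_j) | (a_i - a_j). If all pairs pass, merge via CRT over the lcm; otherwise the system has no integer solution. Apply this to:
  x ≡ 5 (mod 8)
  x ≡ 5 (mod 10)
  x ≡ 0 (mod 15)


Moduli 8, 10, 15 are not pairwise coprime, so CRT works modulo lcm(m_i) when all pairwise compatibility conditions hold.
Pairwise compatibility: gcd(m_i, m_j) must divide a_i - a_j for every pair.
Merge one congruence at a time:
  Start: x ≡ 5 (mod 8).
  Combine with x ≡ 5 (mod 10): gcd(8, 10) = 2; 5 - 5 = 0, which IS divisible by 2, so compatible.
    Write x = 5 + 8·t and substitute into x ≡ 5 (mod 10): 8·t ≡ 5 − 5 = 0 (mod 10).
    Divide the congruence (and modulus) by g = 2: 4·t ≡ 0 (mod 5).
    The inverse of 4 mod 5 is 4 (since 4·4 = 16 = 3·5 + 1), so t ≡ 4·0 = 0 ≡ 0 (mod 5).
    Then x = 5 + 8·0 = 5, valid modulo lcm(8, 10) = 40: x ≡ 5 (mod 40).
  Combine with x ≡ 0 (mod 15): gcd(40, 15) = 5; 0 - 5 = -5, which IS divisible by 5, so compatible.
    Write x = 5 + 40·t and substitute into x ≡ 0 (mod 15): 40·t ≡ 0 − 5 = -5 (mod 15).
    Divide the congruence (and modulus) by g = 5: 8·t ≡ -1 (mod 3).
    Reduce coefficients mod 3: 2·t ≡ 2 (mod 3).
    The inverse of 2 mod 3 is 2 (since 2·2 = 4 = 1·3 + 1), so t ≡ 2·2 = 4 ≡ 1 (mod 3).
    Then x = 5 + 40·1 = 45, valid modulo lcm(40, 15) = 120: x ≡ 45 (mod 120).
Verify: 45 mod 8 = 5, 45 mod 10 = 5, 45 mod 15 = 0.

x ≡ 45 (mod 120).


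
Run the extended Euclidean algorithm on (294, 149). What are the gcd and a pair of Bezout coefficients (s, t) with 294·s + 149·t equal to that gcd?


Euclidean algorithm on (294, 149) — divide until remainder is 0:
  294 = 1 · 149 + 145
  149 = 1 · 145 + 4
  145 = 36 · 4 + 1
  4 = 4 · 1 + 0
gcd(294, 149) = 1.
Track Bezout coefficients alongside the remainders: start with r₀ = 294 = a·1 + b·0 (s = 1, t = 0) and r₁ = 149 = a·0 + b·1 (s = 0, t = 1); each new remainder r_{k+1} = r_{k-1} − q_k·r_k inherits s_{k+1} = s_{k-1} − q_k·s_k, t_{k+1} = t_{k-1} − q_k·t_k, so r_k = a·s_k + b·t_k at every step:
  q = 1: r = 145, s = 1 − 1·0 = 1, t = 0 − 1·1 = -1  (check: 294·1 + 149·(-1) = 145)
  q = 1: r = 4, s = 0 − 1·1 = -1, t = 1 − 1·(-1) = 2  (check: 294·(-1) + 149·2 = 4)
  q = 36: r = 1, s = 1 − 36·(-1) = 37, t = -1 − 36·2 = -73  (check: 294·37 + 149·(-73) = 1)
The row with r = 1 (the gcd) gives the Bezout coefficients s = 37, t = -73.
Result: 294 · (37) + 149 · (-73) = 1.

gcd(294, 149) = 1; s = 37, t = -73 (check: 294·37 + 149·(-73) = 1).


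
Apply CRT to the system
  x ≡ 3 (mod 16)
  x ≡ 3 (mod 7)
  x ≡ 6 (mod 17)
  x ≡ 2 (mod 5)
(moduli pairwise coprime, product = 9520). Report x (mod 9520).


Product of moduli M = 16 · 7 · 17 · 5 = 9520.
Merge one congruence at a time:
  Start: x ≡ 3 (mod 16).
  Combine with x ≡ 3 (mod 7); new modulus lcm = 112.
    Write x = 3 + 16·t and substitute into x ≡ 3 (mod 7): 16·t ≡ 3 − 3 = 0 (mod 7).
    Reduce coefficients mod 7: 2·t ≡ 0 (mod 7).
    The inverse of 2 mod 7 is 4 (since 2·4 = 8 = 1·7 + 1), so t ≡ 4·0 = 0 ≡ 0 (mod 7).
    Then x = 3 + 16·0 = 3, valid modulo lcm(16, 7) = 112: x ≡ 3 (mod 112).
  Combine with x ≡ 6 (mod 17); new modulus lcm = 1904.
    Write x = 3 + 112·t and substitute into x ≡ 6 (mod 17): 112·t ≡ 6 − 3 = 3 (mod 17).
    Reduce coefficients mod 17: 10·t ≡ 3 (mod 17).
    The inverse of 10 mod 17 is 12 (since 10·12 = 120 = 7·17 + 1), so t ≡ 12·3 = 36 ≡ 2 (mod 17).
    Then x = 3 + 112·2 = 227, valid modulo lcm(112, 17) = 1904: x ≡ 227 (mod 1904).
  Combine with x ≡ 2 (mod 5); new modulus lcm = 9520.
    Write x = 227 + 1904·t and substitute into x ≡ 2 (mod 5): 1904·t ≡ 2 − 227 = -225 (mod 5).
    Reduce coefficients mod 5: 4·t ≡ 0 (mod 5).
    The inverse of 4 mod 5 is 4 (since 4·4 = 16 = 3·5 + 1), so t ≡ 4·0 = 0 ≡ 0 (mod 5).
    Then x = 227 + 1904·0 = 227, valid modulo lcm(1904, 5) = 9520: x ≡ 227 (mod 9520).
Verify against each original: 227 mod 16 = 3, 227 mod 7 = 3, 227 mod 17 = 6, 227 mod 5 = 2.

x ≡ 227 (mod 9520).
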